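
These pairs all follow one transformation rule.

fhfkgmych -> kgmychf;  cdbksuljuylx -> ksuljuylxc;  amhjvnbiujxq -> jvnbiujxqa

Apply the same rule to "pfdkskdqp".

kskdqpp

In each case the input is transformed by: move the first 3 characters to the end (rotate left by 3), then delete the last 2 characters.
On "pfdkskdqp" that produces "kskdqpp".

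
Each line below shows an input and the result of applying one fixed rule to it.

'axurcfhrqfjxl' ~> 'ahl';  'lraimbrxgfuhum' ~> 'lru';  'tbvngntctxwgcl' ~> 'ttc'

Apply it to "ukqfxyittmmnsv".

The transformation: keep one character in every 3, starting at position 1 (positions 1st, 4th, 7th, ...), then keep every other character starting from the first (positions 1st, 3rd, 5th, ...).
Applying both steps to "ukqfxyittmmnsv": "ufims", then "uis".
(Check on "tbvngntctxwgcl": → "tntxc" → "ttc" ✓)

uis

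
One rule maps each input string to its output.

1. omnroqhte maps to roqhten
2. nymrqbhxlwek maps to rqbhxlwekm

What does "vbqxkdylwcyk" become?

Rule — delete the first 2 characters, then move the first character to the end.
Applying that to "vbqxkdylwcyk" gives "xkdylwcykq".

xkdylwcykq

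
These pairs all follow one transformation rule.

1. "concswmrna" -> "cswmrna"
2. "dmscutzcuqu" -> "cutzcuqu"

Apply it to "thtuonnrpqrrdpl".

The rule is to delete the first 3 characters.
Doing the same to "thtuonnrpqrrdpl": "uonnrpqrrdpl".

uonnrpqrrdpl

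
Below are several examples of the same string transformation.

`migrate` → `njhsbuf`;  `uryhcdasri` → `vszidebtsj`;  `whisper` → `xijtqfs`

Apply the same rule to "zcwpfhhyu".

adxqgiizv

The rule is to shift every letter 1 place forward in the alphabet (wrapping around).
Doing the same to "zcwpfhhyu": "adxqgiizv".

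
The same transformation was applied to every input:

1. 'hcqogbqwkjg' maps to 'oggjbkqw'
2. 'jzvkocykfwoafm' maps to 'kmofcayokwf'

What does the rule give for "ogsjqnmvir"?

What's happening: delete the first 3 characters, then take characters alternately from the front and the back (1st, last, 2nd, 2nd-last, ...).
Starting from "ogsjqnmvir": after the first operation, "jqnmvir"; after the second, "jrqinvm".
(Check on "hcqogbqwkjg": → "ogbqwkjg" → "oggjbkqw" ✓)

jrqinvm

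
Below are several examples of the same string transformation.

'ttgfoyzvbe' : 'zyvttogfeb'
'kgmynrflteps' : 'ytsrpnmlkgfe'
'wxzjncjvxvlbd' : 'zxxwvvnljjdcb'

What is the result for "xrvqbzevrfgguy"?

What's happening: sort the characters into reverse alphabetical order.
So "xrvqbzevrfgguy" becomes "zyxvvurrqggfeb".

zyxvvurrqggfeb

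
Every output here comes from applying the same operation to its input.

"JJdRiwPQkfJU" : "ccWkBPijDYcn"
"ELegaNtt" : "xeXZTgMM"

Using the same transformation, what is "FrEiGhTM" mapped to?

The rule is to flip the case of every letter, then shift every letter 7 places backward in the alphabet (wrapping around).
Applying both steps to "FrEiGhTM": "fReIgHtm", then "yKxBzAmf".

yKxBzAmf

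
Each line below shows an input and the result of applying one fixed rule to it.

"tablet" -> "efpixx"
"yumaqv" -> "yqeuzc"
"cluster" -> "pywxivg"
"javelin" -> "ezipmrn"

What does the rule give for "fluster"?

pywxivj

Rule — move the first character to the end, then shift every letter 4 places forward in the alphabet (wrapping around).
"fluster" → "lusterf" → "pywxivj".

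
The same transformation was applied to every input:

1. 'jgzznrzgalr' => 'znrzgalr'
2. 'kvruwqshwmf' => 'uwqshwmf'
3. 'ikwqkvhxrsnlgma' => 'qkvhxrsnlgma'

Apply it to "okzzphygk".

zphygk

Looking at the pairs, the operation is to delete the first 3 characters.
"okzzphygk" → "zphygk".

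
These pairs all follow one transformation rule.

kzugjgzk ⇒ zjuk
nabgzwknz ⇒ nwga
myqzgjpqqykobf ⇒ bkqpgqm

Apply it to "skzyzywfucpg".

puwzzs

The pattern: reverse the string, then keep every other character starting from the second (positions 2nd, 4th, 6th, ...).
Working it through for "skzyzywfucpg": intermediate "gpcufwyzyzks", final "puwzzs".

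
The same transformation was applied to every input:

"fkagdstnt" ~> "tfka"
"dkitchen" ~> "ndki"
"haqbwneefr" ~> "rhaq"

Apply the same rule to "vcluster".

rvcl

Looking at the pairs, the operation is to move the last character to the front, then keep only the first 4 characters.
Applying that to "vcluster" gives "rvcl".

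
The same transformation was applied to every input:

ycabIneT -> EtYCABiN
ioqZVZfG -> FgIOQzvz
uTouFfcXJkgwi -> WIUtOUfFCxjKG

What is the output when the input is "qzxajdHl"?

hLQZXAJD

Each output is the input with this applied: move the last 2 characters to the front (rotate right by 2), then flip the case of every letter.
Starting from "qzxajdHl": after the first operation, "Hlqzxajd"; after the second, "hLQZXAJD".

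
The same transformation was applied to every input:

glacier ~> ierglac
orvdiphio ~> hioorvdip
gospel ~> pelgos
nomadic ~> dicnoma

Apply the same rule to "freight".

In each case the input is transformed by: move the last 3 characters to the front (rotate right by 3).
"freight" → "ghtfrei".

ghtfrei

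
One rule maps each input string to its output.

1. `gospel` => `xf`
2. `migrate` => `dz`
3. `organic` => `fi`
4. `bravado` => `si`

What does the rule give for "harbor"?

Rule — shift every letter 9 places backward in the alphabet (wrapping around), then keep only the first 2 characters.
On "harbor": the first step gives "yrisfi", and the second then gives "yr".

yr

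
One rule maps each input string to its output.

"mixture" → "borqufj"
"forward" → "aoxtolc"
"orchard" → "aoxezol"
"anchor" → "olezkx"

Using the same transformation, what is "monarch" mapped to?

The pattern: shift every letter 3 places backward in the alphabet (wrapping around), then reverse the string.
Starting from "monarch": after the first operation, "jlkxoze"; after the second, "ezoxklj".

ezoxklj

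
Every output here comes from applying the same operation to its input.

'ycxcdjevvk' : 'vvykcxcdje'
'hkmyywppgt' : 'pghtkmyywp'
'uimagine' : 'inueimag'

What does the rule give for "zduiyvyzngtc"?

gtzcduiyvyzn

What's happening: swap the first and last characters, then move the last 3 characters to the front (rotate right by 3).
Applying that to "zduiyvyzngtc" gives "gtzcduiyvyzn".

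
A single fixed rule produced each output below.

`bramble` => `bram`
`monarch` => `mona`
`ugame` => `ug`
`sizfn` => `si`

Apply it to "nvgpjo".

nvg

In each case the input is transformed by: delete the last 3 characters.
So "nvgpjo" becomes "nvg".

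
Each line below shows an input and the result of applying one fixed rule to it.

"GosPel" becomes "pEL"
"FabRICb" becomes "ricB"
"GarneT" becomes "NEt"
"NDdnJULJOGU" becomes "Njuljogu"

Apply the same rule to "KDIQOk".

qoK

What's happening: flip the case of every letter, then delete the first 3 characters.
Doing the same to "KDIQOk": "qoK".
(Check on "NDdnJULJOGU": → "ndDNjuljogu" → "Njuljogu" ✓)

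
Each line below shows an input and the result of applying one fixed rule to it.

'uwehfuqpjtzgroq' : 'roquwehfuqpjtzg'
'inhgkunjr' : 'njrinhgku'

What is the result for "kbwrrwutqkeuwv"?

Looking at the pairs, the operation is to move the last 3 characters to the front (rotate right by 3).
Doing the same to "kbwrrwutqkeuwv": "uwvkbwrrwutqke".

uwvkbwrrwutqke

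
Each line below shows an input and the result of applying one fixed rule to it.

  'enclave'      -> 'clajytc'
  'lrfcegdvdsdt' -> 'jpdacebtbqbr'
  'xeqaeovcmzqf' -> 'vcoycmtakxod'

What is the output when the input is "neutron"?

lcsrpml

The pattern: shift every letter 2 places backward in the alphabet (wrapping around).
On "neutron" that produces "lcsrpml".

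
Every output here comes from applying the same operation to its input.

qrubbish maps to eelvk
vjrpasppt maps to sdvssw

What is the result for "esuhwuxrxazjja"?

What's happening: shift every letter 3 places forward in the alphabet (wrapping around), then delete the first 3 characters.
Doing the same to "esuhwuxrxazjja": "kzxauadcmmd".

kzxauadcmmd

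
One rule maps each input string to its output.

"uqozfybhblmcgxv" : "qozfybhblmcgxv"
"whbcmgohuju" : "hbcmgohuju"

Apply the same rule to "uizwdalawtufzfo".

izwdalawtufzfo

What's happening: delete the first character.
Doing the same to "uizwdalawtufzfo": "izwdalawtufzfo".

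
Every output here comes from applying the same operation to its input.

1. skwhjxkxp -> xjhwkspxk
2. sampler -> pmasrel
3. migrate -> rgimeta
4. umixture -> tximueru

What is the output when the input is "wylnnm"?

The pattern: reverse the string, then move the first 3 characters to the end (rotate left by 3).
"wylnnm" → "mnnlyw" → "lywmnn".

lywmnn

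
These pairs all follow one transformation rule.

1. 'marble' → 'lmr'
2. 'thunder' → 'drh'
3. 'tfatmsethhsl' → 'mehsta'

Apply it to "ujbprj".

In each case the input is transformed by: move the first 3 characters to the end (rotate left by 3), then keep every other character starting from the second (positions 2nd, 4th, 6th, ...).
Starting from "ujbprj": after the first operation, "prjujb"; after the second, "rub".
(Check on "marble": → "blemar" → "lmr" ✓)

rub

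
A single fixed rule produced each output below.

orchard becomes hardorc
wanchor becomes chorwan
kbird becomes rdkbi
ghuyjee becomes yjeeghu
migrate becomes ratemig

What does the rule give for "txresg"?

The rule is to move the first 3 characters to the end (rotate left by 3).
"txresg" → "esgtxr".

esgtxr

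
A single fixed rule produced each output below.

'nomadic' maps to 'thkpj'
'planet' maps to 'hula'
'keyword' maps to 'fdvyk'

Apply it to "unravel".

yhcls

The transformation: delete the first 2 characters, then shift every letter 7 places forward in the alphabet (wrapping around).
"unravel" → "ravel" → "yhcls".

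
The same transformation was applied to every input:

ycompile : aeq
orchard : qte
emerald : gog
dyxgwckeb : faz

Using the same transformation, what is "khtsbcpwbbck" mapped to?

mjv

Each output is the input with this applied: shift every letter 2 places forward in the alphabet (wrapping around), then keep only the first 3 characters.
For "khtsbcpwbbck" the result is "mjv".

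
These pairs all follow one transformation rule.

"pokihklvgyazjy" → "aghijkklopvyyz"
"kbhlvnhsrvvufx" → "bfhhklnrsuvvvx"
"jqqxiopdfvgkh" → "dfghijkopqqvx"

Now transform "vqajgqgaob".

aabggjoqqv

Rule — sort the characters into alphabetical order.
On "vqajgqgaob" that produces "aabggjoqqv".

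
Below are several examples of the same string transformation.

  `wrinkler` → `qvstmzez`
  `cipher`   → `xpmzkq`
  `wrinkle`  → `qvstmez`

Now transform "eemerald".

Rule — move the first 2 characters to the end (rotate left by 2), then shift every letter 8 places forward in the alphabet (wrapping around).
Applying both steps to "eemerald": "meraldee", then "umzitlmm".

umzitlmm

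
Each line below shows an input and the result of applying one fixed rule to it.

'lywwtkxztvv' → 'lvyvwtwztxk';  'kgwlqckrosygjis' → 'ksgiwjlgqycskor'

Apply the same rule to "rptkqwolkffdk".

The rule is to take characters alternately from the front and the back (1st, last, 2nd, 2nd-last, ...).
For "rptkqwolkffdk" the result is "rkpdtfkfqkwlo".

rkpdtfkfqkwlo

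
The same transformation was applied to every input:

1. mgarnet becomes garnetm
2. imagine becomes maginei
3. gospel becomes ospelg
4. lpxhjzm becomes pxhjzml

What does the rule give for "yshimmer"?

Each output is the input with this applied: move the first character to the end.
Doing the same to "yshimmer": "shimmery".

shimmery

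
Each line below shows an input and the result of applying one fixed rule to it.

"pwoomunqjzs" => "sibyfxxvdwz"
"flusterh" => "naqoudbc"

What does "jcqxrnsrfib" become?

orkslzgawba

Rule — move the last 3 characters to the front (rotate right by 3), then shift every letter 9 places forward in the alphabet (wrapping around).
Applying both steps to "jcqxrnsrfib": "fibjcqxrnsr", then "orkslzgawba".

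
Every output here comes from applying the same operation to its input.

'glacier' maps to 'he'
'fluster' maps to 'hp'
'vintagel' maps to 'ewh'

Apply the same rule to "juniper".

ql

What's happening: shift every letter 4 places backward in the alphabet (wrapping around), then keep one character in every 3, starting at position 2 (positions 2nd, 5th, 8th, ...).
For "juniper", step one produces "fqjelan"; step two turns that into "ql".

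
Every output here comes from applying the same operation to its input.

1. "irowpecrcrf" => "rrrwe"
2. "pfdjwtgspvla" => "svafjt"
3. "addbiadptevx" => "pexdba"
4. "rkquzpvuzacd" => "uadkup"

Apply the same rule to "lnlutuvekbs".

ebnuu

The rule is to keep every other character starting from the second (positions 2nd, 4th, 6th, ...), then move the first 3 characters to the end (rotate left by 3).
"lnlutuvekbs" → "nuueb" → "ebnuu".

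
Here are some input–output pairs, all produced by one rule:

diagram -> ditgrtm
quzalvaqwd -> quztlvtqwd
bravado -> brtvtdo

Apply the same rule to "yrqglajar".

The rule is to replace every "a" with "t".
So "yrqglajar" becomes "yrqgltjtr".

yrqgltjtr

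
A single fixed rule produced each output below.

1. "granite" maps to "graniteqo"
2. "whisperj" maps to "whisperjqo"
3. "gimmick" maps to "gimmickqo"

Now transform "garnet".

Rule — append "qo".
On "garnet" that produces "garnetqo".

garnetqo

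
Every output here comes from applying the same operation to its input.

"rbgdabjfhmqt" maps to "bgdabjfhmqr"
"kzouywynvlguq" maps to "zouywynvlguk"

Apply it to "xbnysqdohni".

Rule — delete the last character, then move the first character to the end.
Applying both steps to "xbnysqdohni": "xbnysqdohn", then "bnysqdohnx".

bnysqdohnx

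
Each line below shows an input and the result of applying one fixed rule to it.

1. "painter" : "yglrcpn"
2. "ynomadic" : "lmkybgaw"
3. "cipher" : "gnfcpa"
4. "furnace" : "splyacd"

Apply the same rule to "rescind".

Rule — shift every letter 2 places backward in the alphabet (wrapping around), then move the first character to the end.
"rescind" → "pcqaglb" → "cqaglbp".

cqaglbp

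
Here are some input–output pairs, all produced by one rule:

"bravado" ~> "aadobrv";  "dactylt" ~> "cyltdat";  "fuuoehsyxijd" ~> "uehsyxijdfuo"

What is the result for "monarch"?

The pattern: move the first 3 characters to the end (rotate left by 3), then swap the first and last characters.
For "monarch", step one produces "archmon"; step two turns that into "nrchmoa".

nrchmoa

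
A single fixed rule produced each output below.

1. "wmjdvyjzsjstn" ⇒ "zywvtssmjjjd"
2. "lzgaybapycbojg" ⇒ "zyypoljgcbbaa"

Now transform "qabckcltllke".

tqlllkkccba

Each output is the input with this applied: delete the last character, then sort the characters into reverse alphabetical order.
Working it through for "qabckcltllke": intermediate "qabckcltllk", final "tqlllkkccba".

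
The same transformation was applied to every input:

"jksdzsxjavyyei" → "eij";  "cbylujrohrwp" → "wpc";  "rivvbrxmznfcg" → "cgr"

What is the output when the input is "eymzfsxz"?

xze

The pattern: move the first character to the end, then keep only the last 3 characters.
On "eymzfsxz": the first step gives "ymzfsxze", and the second then gives "xze".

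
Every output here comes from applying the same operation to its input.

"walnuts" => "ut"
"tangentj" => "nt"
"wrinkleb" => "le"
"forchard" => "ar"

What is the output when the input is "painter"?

te

Each output is the input with this applied: move the last character to the front, then keep only the last 2 characters.
"painter" → "rpainte" → "te".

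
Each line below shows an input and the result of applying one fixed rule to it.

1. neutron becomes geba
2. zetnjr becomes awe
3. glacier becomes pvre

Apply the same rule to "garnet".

In each case the input is transformed by: shift every letter 13 places forward in the alphabet (wrapping around) — i.e. ROT13, then delete the first 3 characters.
Applying both steps to "garnet": "tnearg", then "arg".

arg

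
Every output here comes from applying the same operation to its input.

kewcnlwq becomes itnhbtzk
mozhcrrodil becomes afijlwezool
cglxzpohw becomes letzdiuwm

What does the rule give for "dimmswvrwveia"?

bfxafjjptsots

The rule is to move the last 3 characters to the front (rotate right by 3), then shift every letter 3 places backward in the alphabet (wrapping around).
For "dimmswvrwveia", step one produces "eiadimmswvrwv"; step two turns that into "bfxafjjptsots".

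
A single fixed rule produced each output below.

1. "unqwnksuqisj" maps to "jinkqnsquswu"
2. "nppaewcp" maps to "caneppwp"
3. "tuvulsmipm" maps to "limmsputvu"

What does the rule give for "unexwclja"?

cajenlwux

The transformation: sort the characters into alphabetical order, then swap each adjacent pair of characters (1↔2, 3↔4, ...).
For "unexwclja", step one produces "acejlnuwx"; step two turns that into "cajenlwux".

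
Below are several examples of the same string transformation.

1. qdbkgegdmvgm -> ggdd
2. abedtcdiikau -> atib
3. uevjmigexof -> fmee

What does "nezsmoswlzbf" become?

The rule is to keep one character in every 3, starting at position 2 (positions 2nd, 5th, 8th, ...), then swap the first and last characters.
Applying both steps to "nezsmoswlzbf": "emwb", then "bmwe".

bmwe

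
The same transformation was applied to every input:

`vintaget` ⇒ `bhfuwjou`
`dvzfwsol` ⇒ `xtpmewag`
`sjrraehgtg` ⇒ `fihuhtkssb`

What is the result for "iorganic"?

bojdjpsh

In each case the input is transformed by: swap the front and back halves of the string, then shift every letter 1 place forward in the alphabet (wrapping around).
Doing the same to "iorganic": "bojdjpsh".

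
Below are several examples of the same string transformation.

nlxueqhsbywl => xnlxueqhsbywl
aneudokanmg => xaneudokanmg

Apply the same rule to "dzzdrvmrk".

What's happening: prepend "x".
Applying that to "dzzdrvmrk" gives "xdzzdrvmrk".

xdzzdrvmrk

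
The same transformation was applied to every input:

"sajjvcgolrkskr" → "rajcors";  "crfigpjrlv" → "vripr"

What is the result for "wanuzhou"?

The rule is to move the last character to the front, then keep every other character starting from the first (positions 1st, 3rd, 5th, ...).
"wanuzhou" → "uwanuzho" → "uauh".

uauh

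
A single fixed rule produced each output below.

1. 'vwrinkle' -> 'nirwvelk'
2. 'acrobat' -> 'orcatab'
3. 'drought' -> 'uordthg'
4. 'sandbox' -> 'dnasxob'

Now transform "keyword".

wyekdro

What's happening: reverse the string, then move the first 3 characters to the end (rotate left by 3).
On "keyword": the first step gives "drowyek", and the second then gives "wyekdro".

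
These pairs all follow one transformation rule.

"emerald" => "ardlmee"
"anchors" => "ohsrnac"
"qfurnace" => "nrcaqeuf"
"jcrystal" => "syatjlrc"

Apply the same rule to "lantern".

etnraln

The pattern: move the first 3 characters to the end (rotate left by 3), then swap each adjacent pair of characters (1↔2, 3↔4, ...).
Working it through for "lantern": intermediate "ternlan", final "etnraln".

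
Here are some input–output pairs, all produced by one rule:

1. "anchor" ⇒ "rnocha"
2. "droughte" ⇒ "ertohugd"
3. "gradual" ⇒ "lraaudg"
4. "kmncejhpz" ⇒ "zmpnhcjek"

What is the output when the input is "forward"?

dorrawf

In each case the input is transformed by: take characters alternately from the front and the back (1st, last, 2nd, 2nd-last, ...), then move the first character to the end.
Starting from "forward": after the first operation, "fdorraw"; after the second, "dorrawf".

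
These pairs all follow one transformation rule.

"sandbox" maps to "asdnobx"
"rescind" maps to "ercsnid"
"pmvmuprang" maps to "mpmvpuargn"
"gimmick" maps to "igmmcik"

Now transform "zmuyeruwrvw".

mzyurewuvrw

What's happening: swap each adjacent pair of characters (1↔2, 3↔4, ...).
So "zmuyeruwrvw" becomes "mzyurewuvrw".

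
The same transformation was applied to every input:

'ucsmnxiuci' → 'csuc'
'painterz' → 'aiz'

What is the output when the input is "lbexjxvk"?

The rule is to swap each adjacent pair of characters (1↔2, 3↔4, ...), then keep one character in every 3, starting at position 1 (positions 1st, 4th, 7th, ...).
Working it through for "lbexjxvk": intermediate "blxexjkv", final "bek".

bek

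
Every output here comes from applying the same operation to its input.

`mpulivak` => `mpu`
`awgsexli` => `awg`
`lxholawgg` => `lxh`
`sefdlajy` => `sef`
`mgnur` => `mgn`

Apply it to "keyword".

Rule — keep only the first 3 characters.
On "keyword" that produces "key".

key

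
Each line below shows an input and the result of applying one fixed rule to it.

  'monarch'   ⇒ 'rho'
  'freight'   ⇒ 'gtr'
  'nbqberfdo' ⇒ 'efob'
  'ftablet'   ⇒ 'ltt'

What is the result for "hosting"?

igo

The pattern: move the first 3 characters to the end (rotate left by 3), then keep every other character starting from the second (positions 2nd, 4th, 6th, ...).
Working it through for "hosting": intermediate "tinghos", final "igo".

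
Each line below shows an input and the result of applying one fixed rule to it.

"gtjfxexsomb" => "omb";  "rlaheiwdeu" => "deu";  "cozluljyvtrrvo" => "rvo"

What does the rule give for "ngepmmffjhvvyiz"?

yiz

The rule is to keep only the last 3 characters.
For "ngepmmffjhvvyiz" the result is "yiz".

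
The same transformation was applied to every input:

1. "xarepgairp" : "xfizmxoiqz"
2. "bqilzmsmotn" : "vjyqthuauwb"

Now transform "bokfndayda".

ijwsnvligl

The rule is to move the last character to the front, then shift every letter 8 places forward in the alphabet (wrapping around).
For "bokfndayda", step one produces "abokfndayd"; step two turns that into "ijwsnvligl".
(Check on "xarepgairp": → "pxarepgair" → "xfizmxoiqz" ✓)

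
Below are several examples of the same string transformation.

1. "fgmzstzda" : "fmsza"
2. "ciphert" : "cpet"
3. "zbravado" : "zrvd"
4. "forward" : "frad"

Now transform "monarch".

The rule is to keep every other character starting from the first (positions 1st, 3rd, 5th, ...).
For "monarch" the result is "mnrh".

mnrh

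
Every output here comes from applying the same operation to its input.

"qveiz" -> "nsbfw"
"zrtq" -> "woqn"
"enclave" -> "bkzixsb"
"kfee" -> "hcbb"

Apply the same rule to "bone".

Each output is the input with this applied: shift every letter 3 places backward in the alphabet (wrapping around).
"bone" → "ylkb".

ylkb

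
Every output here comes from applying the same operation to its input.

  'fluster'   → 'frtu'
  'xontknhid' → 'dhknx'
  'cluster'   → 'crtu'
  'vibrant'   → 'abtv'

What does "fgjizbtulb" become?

The rule is to keep every other character starting from the first (positions 1st, 3rd, 5th, ...), then sort the characters into alphabetical order.
For "fgjizbtulb", step one produces "fjztl"; step two turns that into "fjltz".

fjltz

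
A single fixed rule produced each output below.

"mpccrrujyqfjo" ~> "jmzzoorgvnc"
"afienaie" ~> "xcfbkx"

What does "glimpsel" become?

The rule is to shift every letter 3 places backward in the alphabet (wrapping around), then delete the last 2 characters.
"glimpsel" → "difjmpbi" → "difjmp".
(Check on "mpccrrujyqfjo": → "jmzzoorgvncgl" → "jmzzoorgvnc" ✓)

difjmp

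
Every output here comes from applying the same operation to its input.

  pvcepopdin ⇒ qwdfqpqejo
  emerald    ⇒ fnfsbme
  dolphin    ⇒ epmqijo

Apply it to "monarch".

What's happening: shift every letter 1 place forward in the alphabet (wrapping around).
On "monarch" that produces "npobsdi".

npobsdi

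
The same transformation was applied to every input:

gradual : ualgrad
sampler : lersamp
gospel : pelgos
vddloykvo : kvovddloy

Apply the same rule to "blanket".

The rule is to move the last 3 characters to the front (rotate right by 3).
On "blanket" that produces "ketblan".

ketblan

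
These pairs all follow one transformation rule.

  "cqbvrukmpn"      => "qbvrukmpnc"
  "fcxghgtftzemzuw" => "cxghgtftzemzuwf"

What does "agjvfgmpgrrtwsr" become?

gjvfgmpgrrtwsra

Each output is the input with this applied: move the first character to the end.
Applying that to "agjvfgmpgrrtwsr" gives "gjvfgmpgrrtwsra".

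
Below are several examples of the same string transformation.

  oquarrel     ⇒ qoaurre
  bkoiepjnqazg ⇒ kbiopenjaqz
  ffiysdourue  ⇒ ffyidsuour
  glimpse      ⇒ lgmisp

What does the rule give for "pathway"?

The pattern: delete the last character, then swap each adjacent pair of characters (1↔2, 3↔4, ...).
On "pathway": the first step gives "pathwa", and the second then gives "aphtaw".
(Check on "oquarrel": → "oquarre" → "qoaurre" ✓)

aphtaw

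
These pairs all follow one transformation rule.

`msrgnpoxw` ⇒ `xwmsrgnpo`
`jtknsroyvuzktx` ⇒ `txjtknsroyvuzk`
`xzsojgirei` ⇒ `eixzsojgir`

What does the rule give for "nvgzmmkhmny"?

nynvgzmmkhm

Looking at the pairs, the operation is to move the last 2 characters to the front (rotate right by 2).
So "nvgzmmkhmny" becomes "nynvgzmmkhm".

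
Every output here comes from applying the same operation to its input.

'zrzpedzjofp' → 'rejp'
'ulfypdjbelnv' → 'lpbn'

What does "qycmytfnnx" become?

In each case the input is transformed by: keep one character in every 3, starting at position 2 (positions 2nd, 5th, 8th, ...).
So "qycmytfnnx" becomes "yyn".

yyn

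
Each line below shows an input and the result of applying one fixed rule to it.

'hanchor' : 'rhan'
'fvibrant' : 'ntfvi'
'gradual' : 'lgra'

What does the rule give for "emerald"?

deme

Each output is the input with this applied: move the first 3 characters to the end (rotate left by 3), then delete the first 3 characters.
On "emerald": the first step gives "raldeme", and the second then gives "deme".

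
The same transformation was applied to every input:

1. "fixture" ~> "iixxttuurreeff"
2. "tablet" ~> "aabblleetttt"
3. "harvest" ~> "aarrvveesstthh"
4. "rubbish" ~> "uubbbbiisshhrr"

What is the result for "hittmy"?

Rule — move the first character to the end, then double every character.
Working it through for "hittmy": intermediate "ittmyh", final "iittttmmyyhh".

iittttmmyyhh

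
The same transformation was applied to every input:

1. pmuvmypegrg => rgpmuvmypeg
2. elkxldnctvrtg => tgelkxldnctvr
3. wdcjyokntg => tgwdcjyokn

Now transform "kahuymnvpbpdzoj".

The rule is to move the last 2 characters to the front (rotate right by 2).
"kahuymnvpbpdzoj" → "ojkahuymnvpbpdz".

ojkahuymnvpbpdz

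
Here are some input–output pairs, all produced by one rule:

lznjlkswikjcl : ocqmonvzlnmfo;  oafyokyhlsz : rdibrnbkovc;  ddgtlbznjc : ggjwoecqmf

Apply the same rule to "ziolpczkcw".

clrosfcnfz

The transformation: shift every letter 3 places forward in the alphabet (wrapping around).
So "ziolpczkcw" becomes "clrosfcnfz".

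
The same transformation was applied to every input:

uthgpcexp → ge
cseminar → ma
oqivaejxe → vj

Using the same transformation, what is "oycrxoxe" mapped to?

Looking at the pairs, the operation is to delete the first character, then keep one character in every 3, starting at position 3 (positions 3rd, 6th, 9th, ...).
On "oycrxoxe": the first step gives "ycrxoxe", and the second then gives "rx".

rx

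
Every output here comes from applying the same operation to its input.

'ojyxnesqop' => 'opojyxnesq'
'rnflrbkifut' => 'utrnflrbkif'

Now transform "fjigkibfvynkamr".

mrfjigkibfvynka

Each output is the input with this applied: move the last 2 characters to the front (rotate right by 2).
For "fjigkibfvynkamr" the result is "mrfjigkibfvynka".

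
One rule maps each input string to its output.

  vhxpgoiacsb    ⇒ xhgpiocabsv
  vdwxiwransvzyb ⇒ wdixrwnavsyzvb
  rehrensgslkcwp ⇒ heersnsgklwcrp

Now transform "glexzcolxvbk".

In each case the input is transformed by: move the first character to the end, then swap each adjacent pair of characters (1↔2, 3↔4, ...).
Starting from "glexzcolxvbk": after the first operation, "lexzcolxvbkg"; after the second, "elzxocxlbvgk".

elzxocxlbvgk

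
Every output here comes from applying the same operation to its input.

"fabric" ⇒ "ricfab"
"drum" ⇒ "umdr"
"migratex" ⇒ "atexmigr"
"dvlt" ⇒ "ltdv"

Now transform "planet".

netpla

Looking at the pairs, the operation is to swap the front and back halves of the string.
So "planet" becomes "netpla".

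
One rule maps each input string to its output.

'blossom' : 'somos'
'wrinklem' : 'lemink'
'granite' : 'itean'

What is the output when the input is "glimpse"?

The rule is to delete the first 2 characters, then move the last 3 characters to the front (rotate right by 3).
Doing the same to "glimpse": "pseim".

pseim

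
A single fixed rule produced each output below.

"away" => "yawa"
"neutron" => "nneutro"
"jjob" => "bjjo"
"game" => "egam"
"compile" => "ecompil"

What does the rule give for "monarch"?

The pattern: move the last character to the front.
On "monarch" that produces "hmonarc".

hmonarc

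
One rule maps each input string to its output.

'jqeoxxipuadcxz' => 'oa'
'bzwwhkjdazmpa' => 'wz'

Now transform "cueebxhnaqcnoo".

eq

Looking at the pairs, the operation is to keep one character in every 3, starting at position 1 (positions 1st, 4th, 7th, ...), then keep every other character starting from the second (positions 2nd, 4th, 6th, ...).
Starting from "cueebxhnaqcnoo": after the first operation, "cehqo"; after the second, "eq".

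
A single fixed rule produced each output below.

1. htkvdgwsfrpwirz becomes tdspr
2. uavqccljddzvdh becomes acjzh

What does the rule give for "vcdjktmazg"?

cka

The transformation: keep one character in every 3, starting at position 2 (positions 2nd, 5th, 8th, ...).
Doing the same to "vcdjktmazg": "cka".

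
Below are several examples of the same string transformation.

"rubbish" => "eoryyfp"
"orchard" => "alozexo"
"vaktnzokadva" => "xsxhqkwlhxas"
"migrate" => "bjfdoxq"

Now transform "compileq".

The rule is to move the last character to the front, then shift every letter 3 places backward in the alphabet (wrapping around).
For "compileq", step one produces "qcompile"; step two turns that into "nzljmfib".

nzljmfib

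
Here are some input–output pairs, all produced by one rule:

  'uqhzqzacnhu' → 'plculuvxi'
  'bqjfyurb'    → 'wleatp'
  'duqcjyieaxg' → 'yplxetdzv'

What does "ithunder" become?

docpiy

In each case the input is transformed by: delete the last 2 characters, then shift every letter 5 places backward in the alphabet (wrapping around).
On "ithunder": the first step gives "ithund", and the second then gives "docpiy".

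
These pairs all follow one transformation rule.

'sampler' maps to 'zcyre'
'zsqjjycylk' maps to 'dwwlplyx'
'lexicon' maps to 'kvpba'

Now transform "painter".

The transformation: delete the first 2 characters, then shift every letter 13 places forward in the alphabet (wrapping around) — i.e. ROT13.
On "painter" that produces "vagre".
(Check on "zsqjjycylk": → "qjjycylk" → "dwwlplyx" ✓)

vagre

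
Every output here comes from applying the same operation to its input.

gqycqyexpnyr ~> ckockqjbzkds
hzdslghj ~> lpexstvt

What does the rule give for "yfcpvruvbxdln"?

Looking at the pairs, the operation is to move the first character to the end, then shift every letter 12 places forward in the alphabet (wrapping around).
Starting from "yfcpvruvbxdln": after the first operation, "fcpvruvbxdlny"; after the second, "robhdghnjpxzk".

robhdghnjpxzk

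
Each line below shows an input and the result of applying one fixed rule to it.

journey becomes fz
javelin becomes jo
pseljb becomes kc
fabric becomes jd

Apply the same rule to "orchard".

What's happening: shift every letter 1 place forward in the alphabet (wrapping around), then keep only the last 2 characters.
Starting from "orchard": after the first operation, "psdibse"; after the second, "se".

se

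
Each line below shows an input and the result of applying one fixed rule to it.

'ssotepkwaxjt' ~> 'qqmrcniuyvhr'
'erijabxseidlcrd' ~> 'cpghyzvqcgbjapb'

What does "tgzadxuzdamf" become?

What's happening: shift every letter 2 places backward in the alphabet (wrapping around).
So "tgzadxuzdamf" becomes "rexybvsxbykd".

rexybvsxbykd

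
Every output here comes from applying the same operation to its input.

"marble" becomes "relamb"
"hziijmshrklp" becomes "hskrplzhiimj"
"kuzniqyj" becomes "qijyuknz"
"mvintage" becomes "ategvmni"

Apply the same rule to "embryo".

boymer

The rule is to swap each adjacent pair of characters (1↔2, 3↔4, ...), then swap the front and back halves of the string.
Applying both steps to "embryo": "merboy", then "boymer".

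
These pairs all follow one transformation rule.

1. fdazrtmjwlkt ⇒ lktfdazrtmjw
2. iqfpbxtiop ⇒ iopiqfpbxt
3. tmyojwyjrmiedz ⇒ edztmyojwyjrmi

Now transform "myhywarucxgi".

xgimyhywaruc

Rule — move the last 3 characters to the front (rotate right by 3).
"myhywarucxgi" → "xgimyhywaruc".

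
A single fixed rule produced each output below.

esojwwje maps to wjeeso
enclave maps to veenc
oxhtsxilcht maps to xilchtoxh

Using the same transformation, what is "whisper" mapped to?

What's happening: move the first 3 characters to the end (rotate left by 3), then delete the first 2 characters.
Applying that to "whisper" gives "erwhi".

erwhi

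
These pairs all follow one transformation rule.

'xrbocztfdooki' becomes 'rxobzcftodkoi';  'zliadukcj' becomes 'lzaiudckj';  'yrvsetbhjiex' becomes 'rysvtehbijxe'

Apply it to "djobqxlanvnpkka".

jdboxqalvnpnkka

The rule is to swap each adjacent pair of characters (1↔2, 3↔4, ...).
On "djobqxlanvnpkka" that produces "jdboxqalvnpnkka".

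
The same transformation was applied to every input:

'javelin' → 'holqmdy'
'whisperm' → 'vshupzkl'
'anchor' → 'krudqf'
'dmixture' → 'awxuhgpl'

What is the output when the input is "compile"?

The rule is to move the first 3 characters to the end (rotate left by 3), then shift every letter 3 places forward in the alphabet (wrapping around).
So "compile" becomes "slohfrp".

slohfrp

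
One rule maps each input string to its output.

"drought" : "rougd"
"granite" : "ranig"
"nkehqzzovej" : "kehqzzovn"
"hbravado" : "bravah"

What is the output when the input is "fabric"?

abrf

In each case the input is transformed by: delete the last 2 characters, then move the first character to the end.
Working it through for "fabric": intermediate "fabr", final "abrf".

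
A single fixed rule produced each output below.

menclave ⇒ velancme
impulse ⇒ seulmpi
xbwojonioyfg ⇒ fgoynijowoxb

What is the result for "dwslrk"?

rksldw

In each case the input is transformed by: reverse the string, then swap each adjacent pair of characters (1↔2, 3↔4, ...).
"dwslrk" → "krlswd" → "rksldw".
(Check on "menclave": → "evalcnem" → "velancme" ✓)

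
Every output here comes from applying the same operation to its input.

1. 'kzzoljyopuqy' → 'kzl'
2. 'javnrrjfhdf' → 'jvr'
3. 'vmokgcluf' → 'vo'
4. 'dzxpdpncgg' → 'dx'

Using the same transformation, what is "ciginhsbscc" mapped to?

The rule is to keep every other character starting from the first (positions 1st, 3rd, 5th, ...), then delete the last 3 characters.
For "ciginhsbscc", step one produces "cgnssc"; step two turns that into "cgn".

cgn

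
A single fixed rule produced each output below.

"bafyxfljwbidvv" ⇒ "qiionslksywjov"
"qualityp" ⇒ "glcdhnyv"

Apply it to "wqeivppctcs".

What's happening: shift every letter 13 places forward in the alphabet (wrapping around) — i.e. ROT13, then move the last 3 characters to the front (rotate right by 3).
Working it through for "wqeivppctcs": intermediate "jdrviccpgpf", final "gpfjdrviccp".

gpfjdrviccp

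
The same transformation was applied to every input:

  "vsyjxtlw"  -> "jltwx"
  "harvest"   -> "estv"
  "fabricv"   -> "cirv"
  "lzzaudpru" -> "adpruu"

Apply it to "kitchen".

The rule is to delete the first 3 characters, then sort the characters into alphabetical order.
Working it through for "kitchen": intermediate "chen", final "cehn".

cehn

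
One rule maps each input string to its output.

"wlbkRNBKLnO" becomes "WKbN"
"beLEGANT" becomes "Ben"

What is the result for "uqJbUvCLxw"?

The transformation: keep one character in every 3, starting at position 1 (positions 1st, 4th, 7th, ...), then flip the case of every letter.
Working it through for "uqJbUvCLxw": intermediate "ubCw", final "UBcW".
(Check on "beLEGANT": → "bEN" → "Ben" ✓)

UBcW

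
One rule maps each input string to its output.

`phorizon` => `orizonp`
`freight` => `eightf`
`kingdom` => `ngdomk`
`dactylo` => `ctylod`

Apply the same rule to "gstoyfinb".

toyfinbg

Each output is the input with this applied: move the first 2 characters to the end (rotate left by 2), then delete the last character.
For "gstoyfinb", step one produces "toyfinbgs"; step two turns that into "toyfinbg".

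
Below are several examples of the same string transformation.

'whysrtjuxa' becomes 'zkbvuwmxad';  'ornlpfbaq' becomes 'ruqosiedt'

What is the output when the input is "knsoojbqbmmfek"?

nqvrrmeteppihn

Each output is the input with this applied: shift every letter 3 places forward in the alphabet (wrapping around).
So "knsoojbqbmmfek" becomes "nqvrrmeteppihn".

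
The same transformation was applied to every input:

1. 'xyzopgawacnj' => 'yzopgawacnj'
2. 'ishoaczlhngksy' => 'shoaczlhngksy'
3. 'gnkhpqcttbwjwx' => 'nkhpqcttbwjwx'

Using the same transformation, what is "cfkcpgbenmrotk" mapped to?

Rule — delete the first character.
Doing the same to "cfkcpgbenmrotk": "fkcpgbenmrotk".

fkcpgbenmrotk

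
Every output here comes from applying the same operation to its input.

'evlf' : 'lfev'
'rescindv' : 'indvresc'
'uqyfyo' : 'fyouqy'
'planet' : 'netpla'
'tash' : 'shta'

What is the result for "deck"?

ckde

Each output is the input with this applied: swap the front and back halves of the string.
On "deck" that produces "ckde".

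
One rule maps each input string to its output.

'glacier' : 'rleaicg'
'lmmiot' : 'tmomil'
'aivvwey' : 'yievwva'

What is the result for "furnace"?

In each case the input is transformed by: take characters alternately from the front and the back (1st, last, 2nd, 2nd-last, ...), then move the first character to the end.
Applying both steps to "furnace": "feucran", then "eucranf".

eucranf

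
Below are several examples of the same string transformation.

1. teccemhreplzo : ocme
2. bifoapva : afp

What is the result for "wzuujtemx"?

xut

Looking at the pairs, the operation is to move the last 2 characters to the front (rotate right by 2), then keep one character in every 3, starting at position 2 (positions 2nd, 5th, 8th, ...).
Applying both steps to "wzuujtemx": "mxwzuujte", then "xut".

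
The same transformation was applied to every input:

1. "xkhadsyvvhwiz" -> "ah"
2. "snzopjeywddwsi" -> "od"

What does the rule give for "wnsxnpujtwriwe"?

xw

What's happening: keep one character in every 3, starting at position 1 (positions 1st, 4th, 7th, ...), then keep every other character starting from the second (positions 2nd, 4th, 6th, ...).
Working it through for "wnsxnpujtwriwe": intermediate "wxuww", final "xw".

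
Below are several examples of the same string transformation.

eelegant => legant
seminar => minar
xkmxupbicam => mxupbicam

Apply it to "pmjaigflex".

jaigflex

Rule — delete the first 2 characters.
Doing the same to "pmjaigflex": "jaigflex".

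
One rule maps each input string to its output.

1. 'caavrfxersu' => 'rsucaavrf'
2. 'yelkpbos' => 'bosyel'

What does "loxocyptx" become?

ptxloxo

The pattern: move the last 3 characters to the front (rotate right by 3), then delete the last 2 characters.
Applying both steps to "loxocyptx": "ptxloxocy", then "ptxloxo".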